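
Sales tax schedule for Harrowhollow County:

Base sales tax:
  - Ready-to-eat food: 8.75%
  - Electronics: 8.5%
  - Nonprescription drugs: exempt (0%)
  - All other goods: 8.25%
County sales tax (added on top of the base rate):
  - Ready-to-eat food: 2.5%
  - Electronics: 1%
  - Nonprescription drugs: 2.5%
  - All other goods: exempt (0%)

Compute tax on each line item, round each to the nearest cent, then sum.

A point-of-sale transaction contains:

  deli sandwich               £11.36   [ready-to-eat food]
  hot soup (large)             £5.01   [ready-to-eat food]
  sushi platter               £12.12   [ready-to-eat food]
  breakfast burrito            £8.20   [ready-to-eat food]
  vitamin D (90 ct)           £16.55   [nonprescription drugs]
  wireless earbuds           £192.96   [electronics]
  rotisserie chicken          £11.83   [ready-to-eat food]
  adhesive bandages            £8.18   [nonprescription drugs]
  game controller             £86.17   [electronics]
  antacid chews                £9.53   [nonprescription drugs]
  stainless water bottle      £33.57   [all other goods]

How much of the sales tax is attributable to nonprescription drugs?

Vitamin D (90 ct) £16.55: nonprescription drugs → 0% + 2.5% county = 2.5% → £0.41
Adhesive bandages £8.18: nonprescription drugs → 0% + 2.5% county = 2.5% → £0.20
Antacid chews £9.53: nonprescription drugs → 0% + 2.5% county = 2.5% → £0.24
Tax on nonprescription drugs = £0.41 + £0.20 + £0.24 = £0.85

£0.85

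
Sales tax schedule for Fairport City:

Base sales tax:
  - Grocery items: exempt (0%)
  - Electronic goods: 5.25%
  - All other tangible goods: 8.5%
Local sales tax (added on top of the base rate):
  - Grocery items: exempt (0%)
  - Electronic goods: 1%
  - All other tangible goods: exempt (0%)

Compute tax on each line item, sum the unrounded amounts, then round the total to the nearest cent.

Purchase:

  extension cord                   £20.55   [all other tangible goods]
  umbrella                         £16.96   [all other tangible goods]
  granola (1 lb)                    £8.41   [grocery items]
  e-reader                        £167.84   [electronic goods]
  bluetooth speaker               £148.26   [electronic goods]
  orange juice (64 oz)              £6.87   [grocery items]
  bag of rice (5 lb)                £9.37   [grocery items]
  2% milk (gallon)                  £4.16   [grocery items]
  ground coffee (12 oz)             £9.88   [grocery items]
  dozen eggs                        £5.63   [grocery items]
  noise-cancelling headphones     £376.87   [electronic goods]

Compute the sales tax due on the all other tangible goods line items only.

Extension cord £20.55: all other tangible goods → 8.5% + 0% local = 8.5% → £1.74675
Umbrella £16.96: all other tangible goods → 8.5% + 0% local = 8.5% → £1.4416
Tax on all other tangible goods: unrounded sum = £3.18835 → £3.19

£3.19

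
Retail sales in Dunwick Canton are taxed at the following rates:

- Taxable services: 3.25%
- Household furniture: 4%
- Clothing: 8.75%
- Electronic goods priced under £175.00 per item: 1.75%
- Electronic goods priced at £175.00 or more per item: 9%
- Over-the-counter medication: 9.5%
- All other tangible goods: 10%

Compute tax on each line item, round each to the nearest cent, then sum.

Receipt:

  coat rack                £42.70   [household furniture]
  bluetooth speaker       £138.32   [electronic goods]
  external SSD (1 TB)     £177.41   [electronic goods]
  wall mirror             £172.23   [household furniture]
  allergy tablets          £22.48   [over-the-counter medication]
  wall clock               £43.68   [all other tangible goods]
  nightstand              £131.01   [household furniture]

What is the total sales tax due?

£38.74

Coat rack £42.70: household furniture → 4% → £1.71
Bluetooth speaker £138.32: electronic goods, under £175.00 → 1.75% → £2.42
External SSD (1 TB) £177.41: electronic goods, £175.00 or more → 9% → £15.97
Wall mirror £172.23: household furniture → 4% → £6.89
Allergy tablets £22.48: over-the-counter medication → 9.5% → £2.14
Wall clock £43.68: all other tangible goods → 10% → £4.37
Nightstand £131.01: household furniture → 4% → £5.24
Total tax = £1.71 + £2.42 + £15.97 + £6.89 + £2.14 + £4.37 + £5.24 = £38.74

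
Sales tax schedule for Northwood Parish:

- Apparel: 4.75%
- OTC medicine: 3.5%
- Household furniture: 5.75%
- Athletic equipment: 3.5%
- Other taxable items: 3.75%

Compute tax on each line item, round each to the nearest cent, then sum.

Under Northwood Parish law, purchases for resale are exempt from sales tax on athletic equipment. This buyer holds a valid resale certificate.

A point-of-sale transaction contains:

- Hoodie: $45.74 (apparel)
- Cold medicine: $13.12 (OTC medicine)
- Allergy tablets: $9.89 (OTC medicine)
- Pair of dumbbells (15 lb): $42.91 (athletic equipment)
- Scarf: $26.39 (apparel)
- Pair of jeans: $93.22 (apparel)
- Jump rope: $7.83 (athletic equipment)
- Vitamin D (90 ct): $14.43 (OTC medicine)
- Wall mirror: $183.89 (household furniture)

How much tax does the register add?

$19.74

Hoodie $45.74: apparel → 4.75% → $2.17
Cold medicine $13.12: OTC medicine → 3.5% → $0.46
Allergy tablets $9.89: OTC medicine → 3.5% → $0.35
Pair of dumbbells (15 lb) $42.91: athletic equipment, buyer-exempt → 0% → $0.00
Scarf $26.39: apparel → 4.75% → $1.25
Pair of jeans $93.22: apparel → 4.75% → $4.43
Jump rope $7.83: athletic equipment, buyer-exempt → 0% → $0.00
Vitamin D (90 ct) $14.43: OTC medicine → 3.5% → $0.51
Wall mirror $183.89: household furniture → 5.75% → $10.57
Total tax = $2.17 + $0.46 + $0.35 + $1.25 + $4.43 + $0.51 + $10.57 = $19.74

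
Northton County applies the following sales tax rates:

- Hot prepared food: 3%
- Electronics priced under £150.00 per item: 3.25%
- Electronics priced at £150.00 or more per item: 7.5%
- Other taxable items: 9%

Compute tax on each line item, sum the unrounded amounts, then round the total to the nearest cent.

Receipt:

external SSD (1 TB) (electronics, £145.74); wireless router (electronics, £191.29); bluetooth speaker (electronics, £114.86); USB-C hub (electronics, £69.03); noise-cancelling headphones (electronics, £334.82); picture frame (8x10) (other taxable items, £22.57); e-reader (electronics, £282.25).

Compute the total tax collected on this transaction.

External SSD (1 TB) £145.74: electronics, under £150.00 → 3.25% → £4.73655
Wireless router £191.29: electronics, £150.00 or more → 7.5% → £14.34675
Bluetooth speaker £114.86: electronics, under £150.00 → 3.25% → £3.73295
USB-C hub £69.03: electronics, under £150.00 → 3.25% → £2.243475
Noise-cancelling headphones £334.82: electronics, £150.00 or more → 7.5% → £25.1115
Picture frame (8x10) £22.57: other taxable items → 9% → £2.0313
E-reader £282.25: electronics, £150.00 or more → 7.5% → £21.16875
Unrounded tax sum = £73.371275 → £73.37

£73.37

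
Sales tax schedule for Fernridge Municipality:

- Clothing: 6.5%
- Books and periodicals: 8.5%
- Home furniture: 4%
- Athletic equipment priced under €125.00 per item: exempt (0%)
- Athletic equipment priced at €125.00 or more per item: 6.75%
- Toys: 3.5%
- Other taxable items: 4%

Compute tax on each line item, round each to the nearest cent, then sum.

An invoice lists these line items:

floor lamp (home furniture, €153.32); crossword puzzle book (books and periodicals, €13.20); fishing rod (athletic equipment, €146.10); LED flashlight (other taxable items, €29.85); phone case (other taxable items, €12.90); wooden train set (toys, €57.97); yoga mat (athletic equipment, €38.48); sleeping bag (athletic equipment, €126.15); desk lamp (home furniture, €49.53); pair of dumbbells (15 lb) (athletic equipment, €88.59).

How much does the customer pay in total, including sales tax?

€747.44

Floor lamp €153.32: home furniture → 4% → €6.13
Crossword puzzle book €13.20: books and periodicals → 8.5% → €1.12
Fishing rod €146.10: athletic equipment, €125.00 or more → 6.75% → €9.86
LED flashlight €29.85: other taxable items → 4% → €1.19
Phone case €12.90: other taxable items → 4% → €0.52
Wooden train set €57.97: toys → 3.5% → €2.03
Yoga mat €38.48: athletic equipment, under €125.00 → 0% → €0.00
Sleeping bag €126.15: athletic equipment, €125.00 or more → 6.75% → €8.52
Desk lamp €49.53: home furniture → 4% → €1.98
Pair of dumbbells (15 lb) €88.59: athletic equipment, under €125.00 → 0% → €0.00
Subtotal = €716.09; tax = €31.35; total due = €747.44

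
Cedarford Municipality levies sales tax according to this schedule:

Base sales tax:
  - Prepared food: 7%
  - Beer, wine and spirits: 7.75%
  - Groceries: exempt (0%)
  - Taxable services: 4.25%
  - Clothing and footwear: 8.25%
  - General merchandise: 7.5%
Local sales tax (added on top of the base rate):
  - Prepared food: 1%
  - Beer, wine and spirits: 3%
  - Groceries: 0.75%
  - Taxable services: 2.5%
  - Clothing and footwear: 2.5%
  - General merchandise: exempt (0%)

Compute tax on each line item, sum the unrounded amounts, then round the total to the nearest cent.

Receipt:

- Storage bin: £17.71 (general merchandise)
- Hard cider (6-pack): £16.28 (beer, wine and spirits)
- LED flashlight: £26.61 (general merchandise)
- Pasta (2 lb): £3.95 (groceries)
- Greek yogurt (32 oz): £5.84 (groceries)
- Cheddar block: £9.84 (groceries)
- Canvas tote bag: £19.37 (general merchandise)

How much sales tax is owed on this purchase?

Storage bin £17.71: general merchandise → 7.5% + 0% local = 7.5% → £1.32825
Hard cider (6-pack) £16.28: beer, wine and spirits → 7.75% + 3% local = 10.75% → £1.7501
LED flashlight £26.61: general merchandise → 7.5% + 0% local = 7.5% → £1.99575
Pasta (2 lb) £3.95: groceries → 0% + 0.75% local = 0.75% → £0.029625
Greek yogurt (32 oz) £5.84: groceries → 0% + 0.75% local = 0.75% → £0.0438
Cheddar block £9.84: groceries → 0% + 0.75% local = 0.75% → £0.0738
Canvas tote bag £19.37: general merchandise → 7.5% + 0% local = 7.5% → £1.45275
Unrounded tax sum = £6.674075 → £6.67

£6.67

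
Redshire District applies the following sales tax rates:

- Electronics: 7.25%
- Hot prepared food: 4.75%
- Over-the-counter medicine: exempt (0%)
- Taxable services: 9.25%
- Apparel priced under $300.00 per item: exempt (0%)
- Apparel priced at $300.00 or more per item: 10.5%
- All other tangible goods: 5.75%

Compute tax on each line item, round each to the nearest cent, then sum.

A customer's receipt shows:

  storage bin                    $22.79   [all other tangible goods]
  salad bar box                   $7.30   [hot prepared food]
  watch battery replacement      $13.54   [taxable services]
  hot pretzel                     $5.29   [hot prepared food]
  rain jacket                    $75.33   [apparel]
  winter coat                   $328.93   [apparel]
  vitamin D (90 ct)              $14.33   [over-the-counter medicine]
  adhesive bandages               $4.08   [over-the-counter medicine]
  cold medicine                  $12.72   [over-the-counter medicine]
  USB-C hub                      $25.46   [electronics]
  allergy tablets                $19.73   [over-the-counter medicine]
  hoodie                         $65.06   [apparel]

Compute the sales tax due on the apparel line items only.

$34.54

Rain jacket $75.33: apparel, under $300.00 → 0% → $0.00
Winter coat $328.93: apparel, $300.00 or more → 10.5% → $34.54
Hoodie $65.06: apparel, under $300.00 → 0% → $0.00
Tax on apparel = $0.00 + $34.54 + $0.00 = $34.54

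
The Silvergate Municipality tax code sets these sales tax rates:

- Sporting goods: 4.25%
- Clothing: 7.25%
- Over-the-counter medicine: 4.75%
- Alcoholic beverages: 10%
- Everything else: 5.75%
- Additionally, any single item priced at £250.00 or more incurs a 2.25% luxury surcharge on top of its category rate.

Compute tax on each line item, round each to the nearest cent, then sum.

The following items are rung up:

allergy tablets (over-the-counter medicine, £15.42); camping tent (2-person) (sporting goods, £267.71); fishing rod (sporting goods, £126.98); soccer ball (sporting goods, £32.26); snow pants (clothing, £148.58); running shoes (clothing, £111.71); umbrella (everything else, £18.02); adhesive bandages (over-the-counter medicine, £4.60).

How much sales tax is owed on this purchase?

£45.03

Allergy tablets £15.42: over-the-counter medicine → 4.75% → £0.73
Camping tent (2-person) £267.71: sporting goods → 4.25% + 2.25% surcharge = 6.5% → £17.40
Fishing rod £126.98: sporting goods → 4.25% → £5.40
Soccer ball £32.26: sporting goods → 4.25% → £1.37
Snow pants £148.58: clothing → 7.25% → £10.77
Running shoes £111.71: clothing → 7.25% → £8.10
Umbrella £18.02: everything else → 5.75% → £1.04
Adhesive bandages £4.60: over-the-counter medicine → 4.75% → £0.22
Total tax = £0.73 + £17.40 + £5.40 + £1.37 + £10.77 + £8.10 + £1.04 + £0.22 = £45.03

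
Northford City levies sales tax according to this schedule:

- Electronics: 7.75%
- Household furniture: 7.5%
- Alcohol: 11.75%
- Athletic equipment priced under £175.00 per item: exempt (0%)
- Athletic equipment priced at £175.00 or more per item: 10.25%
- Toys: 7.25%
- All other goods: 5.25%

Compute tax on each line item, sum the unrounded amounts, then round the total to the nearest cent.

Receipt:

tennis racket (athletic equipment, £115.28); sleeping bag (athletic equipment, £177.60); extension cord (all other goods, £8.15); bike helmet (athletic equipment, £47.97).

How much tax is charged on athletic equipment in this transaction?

Tennis racket £115.28: athletic equipment, under £175.00 → 0% → £0.00
Sleeping bag £177.60: athletic equipment, £175.00 or more → 10.25% → £18.204
Bike helmet £47.97: athletic equipment, under £175.00 → 0% → £0.00
Tax on athletic equipment: unrounded sum = £18.204 → £18.20

£18.20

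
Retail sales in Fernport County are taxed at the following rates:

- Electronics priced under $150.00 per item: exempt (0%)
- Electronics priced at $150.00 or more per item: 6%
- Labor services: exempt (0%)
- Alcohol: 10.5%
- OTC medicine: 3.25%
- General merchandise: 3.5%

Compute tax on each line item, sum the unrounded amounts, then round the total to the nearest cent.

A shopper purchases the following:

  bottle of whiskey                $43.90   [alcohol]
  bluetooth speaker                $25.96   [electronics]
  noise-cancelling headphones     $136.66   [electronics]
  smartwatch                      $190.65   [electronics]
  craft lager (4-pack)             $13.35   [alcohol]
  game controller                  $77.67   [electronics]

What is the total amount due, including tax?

$505.64

Bottle of whiskey $43.90: alcohol → 10.5% → $4.6095
Bluetooth speaker $25.96: electronics, under $150.00 → 0% → $0.00
Noise-cancelling headphones $136.66: electronics, under $150.00 → 0% → $0.00
Smartwatch $190.65: electronics, $150.00 or more → 6% → $11.439
Craft lager (4-pack) $13.35: alcohol → 10.5% → $1.40175
Game controller $77.67: electronics, under $150.00 → 0% → $0.00
Subtotal = $488.19; unrounded tax = $17.45025 → $17.45; total due = $505.64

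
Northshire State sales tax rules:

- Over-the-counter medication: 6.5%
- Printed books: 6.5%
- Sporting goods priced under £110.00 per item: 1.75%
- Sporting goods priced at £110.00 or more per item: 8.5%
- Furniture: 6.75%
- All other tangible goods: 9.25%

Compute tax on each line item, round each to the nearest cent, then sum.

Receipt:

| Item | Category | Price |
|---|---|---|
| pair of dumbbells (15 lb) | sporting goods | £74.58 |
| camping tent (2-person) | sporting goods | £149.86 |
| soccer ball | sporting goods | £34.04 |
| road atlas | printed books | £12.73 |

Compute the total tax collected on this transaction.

Pair of dumbbells (15 lb) £74.58: sporting goods, under £110.00 → 1.75% → £1.31
Camping tent (2-person) £149.86: sporting goods, £110.00 or more → 8.5% → £12.74
Soccer ball £34.04: sporting goods, under £110.00 → 1.75% → £0.60
Road atlas £12.73: printed books → 6.5% → £0.83
Total tax = £1.31 + £12.74 + £0.60 + £0.83 = £15.48

£15.48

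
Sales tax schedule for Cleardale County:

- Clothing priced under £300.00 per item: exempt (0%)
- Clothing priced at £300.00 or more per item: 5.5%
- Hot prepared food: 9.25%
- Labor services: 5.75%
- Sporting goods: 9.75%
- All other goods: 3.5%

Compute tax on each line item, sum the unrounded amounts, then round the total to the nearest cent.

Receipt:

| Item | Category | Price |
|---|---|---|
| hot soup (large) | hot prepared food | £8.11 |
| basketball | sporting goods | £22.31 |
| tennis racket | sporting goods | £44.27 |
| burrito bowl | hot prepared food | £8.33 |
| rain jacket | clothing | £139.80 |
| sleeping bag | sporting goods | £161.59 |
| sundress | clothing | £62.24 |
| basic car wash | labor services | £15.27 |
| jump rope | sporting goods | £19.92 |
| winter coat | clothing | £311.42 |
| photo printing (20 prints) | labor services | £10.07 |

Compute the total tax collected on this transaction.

Hot soup (large) £8.11: hot prepared food → 9.25% → £0.750175
Basketball £22.31: sporting goods → 9.75% → £2.175225
Tennis racket £44.27: sporting goods → 9.75% → £4.316325
Burrito bowl £8.33: hot prepared food → 9.25% → £0.770525
Rain jacket £139.80: clothing, under £300.00 → 0% → £0.00
Sleeping bag £161.59: sporting goods → 9.75% → £15.755025
Sundress £62.24: clothing, under £300.00 → 0% → £0.00
Basic car wash £15.27: labor services → 5.75% → £0.878025
Jump rope £19.92: sporting goods → 9.75% → £1.9422
Winter coat £311.42: clothing, £300.00 or more → 5.5% → £17.1281
Photo printing (20 prints) £10.07: labor services → 5.75% → £0.579025
Unrounded tax sum = £44.294625 → £44.29

£44.29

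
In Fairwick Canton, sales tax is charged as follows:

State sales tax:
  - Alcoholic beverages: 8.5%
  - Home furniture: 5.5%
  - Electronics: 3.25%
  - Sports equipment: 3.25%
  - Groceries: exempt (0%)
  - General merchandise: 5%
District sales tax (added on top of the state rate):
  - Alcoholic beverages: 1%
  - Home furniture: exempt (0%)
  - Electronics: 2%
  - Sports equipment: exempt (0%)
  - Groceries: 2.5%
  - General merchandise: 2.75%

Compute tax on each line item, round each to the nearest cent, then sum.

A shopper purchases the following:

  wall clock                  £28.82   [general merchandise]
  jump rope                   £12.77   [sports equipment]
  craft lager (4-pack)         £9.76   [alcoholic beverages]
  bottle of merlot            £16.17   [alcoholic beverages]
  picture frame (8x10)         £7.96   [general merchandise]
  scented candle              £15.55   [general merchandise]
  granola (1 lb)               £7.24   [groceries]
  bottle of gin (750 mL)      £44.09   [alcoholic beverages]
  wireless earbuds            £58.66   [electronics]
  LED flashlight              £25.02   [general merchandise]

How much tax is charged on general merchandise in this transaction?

Wall clock £28.82: general merchandise → 5% + 2.75% district = 7.75% → £2.23
Picture frame (8x10) £7.96: general merchandise → 5% + 2.75% district = 7.75% → £0.62
Scented candle £15.55: general merchandise → 5% + 2.75% district = 7.75% → £1.21
LED flashlight £25.02: general merchandise → 5% + 2.75% district = 7.75% → £1.94
Tax on general merchandise = £2.23 + £0.62 + £1.21 + £1.94 = £6.00

£6.00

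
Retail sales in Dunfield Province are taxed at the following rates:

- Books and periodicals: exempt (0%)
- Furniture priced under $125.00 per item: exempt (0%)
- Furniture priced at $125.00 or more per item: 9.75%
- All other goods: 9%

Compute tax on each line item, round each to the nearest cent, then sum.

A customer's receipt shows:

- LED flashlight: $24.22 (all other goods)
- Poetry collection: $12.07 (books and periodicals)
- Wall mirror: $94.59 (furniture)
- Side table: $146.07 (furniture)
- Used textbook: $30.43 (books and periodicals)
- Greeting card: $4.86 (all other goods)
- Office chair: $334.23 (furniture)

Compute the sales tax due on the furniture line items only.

$46.83

Wall mirror $94.59: furniture, under $125.00 → 0% → $0.00
Side table $146.07: furniture, $125.00 or more → 9.75% → $14.24
Office chair $334.23: furniture, $125.00 or more → 9.75% → $32.59
Tax on furniture = $0.00 + $14.24 + $32.59 = $46.83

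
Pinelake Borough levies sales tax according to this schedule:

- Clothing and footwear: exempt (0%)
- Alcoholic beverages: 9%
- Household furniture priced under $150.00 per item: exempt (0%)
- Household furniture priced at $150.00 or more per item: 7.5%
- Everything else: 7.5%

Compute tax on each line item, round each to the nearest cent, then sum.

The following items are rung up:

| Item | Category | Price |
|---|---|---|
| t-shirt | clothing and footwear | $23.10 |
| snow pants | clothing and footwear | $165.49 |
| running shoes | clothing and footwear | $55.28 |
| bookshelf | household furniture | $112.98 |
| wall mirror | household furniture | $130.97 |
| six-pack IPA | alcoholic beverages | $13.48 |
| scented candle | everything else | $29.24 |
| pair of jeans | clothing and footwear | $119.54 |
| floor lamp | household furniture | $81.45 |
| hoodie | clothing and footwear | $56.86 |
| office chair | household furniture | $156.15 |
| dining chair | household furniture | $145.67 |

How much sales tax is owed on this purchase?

T-shirt $23.10: clothing and footwear → 0% → $0.00
Snow pants $165.49: clothing and footwear → 0% → $0.00
Running shoes $55.28: clothing and footwear → 0% → $0.00
Bookshelf $112.98: household furniture, under $150.00 → 0% → $0.00
Wall mirror $130.97: household furniture, under $150.00 → 0% → $0.00
Six-pack IPA $13.48: alcoholic beverages → 9% → $1.21
Scented candle $29.24: everything else → 7.5% → $2.19
Pair of jeans $119.54: clothing and footwear → 0% → $0.00
Floor lamp $81.45: household furniture, under $150.00 → 0% → $0.00
Hoodie $56.86: clothing and footwear → 0% → $0.00
Office chair $156.15: household furniture, $150.00 or more → 7.5% → $11.71
Dining chair $145.67: household furniture, under $150.00 → 0% → $0.00
Total tax = $1.21 + $2.19 + $11.71 = $15.11

$15.11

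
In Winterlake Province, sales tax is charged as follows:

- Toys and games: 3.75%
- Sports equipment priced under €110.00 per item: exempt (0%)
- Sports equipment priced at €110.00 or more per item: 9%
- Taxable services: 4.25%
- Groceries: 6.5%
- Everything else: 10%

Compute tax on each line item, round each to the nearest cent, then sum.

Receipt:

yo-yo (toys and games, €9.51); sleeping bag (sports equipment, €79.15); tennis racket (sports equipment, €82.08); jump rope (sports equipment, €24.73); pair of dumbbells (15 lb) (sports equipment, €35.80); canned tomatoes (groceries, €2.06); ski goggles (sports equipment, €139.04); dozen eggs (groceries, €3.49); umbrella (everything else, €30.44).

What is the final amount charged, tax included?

€422.57

Yo-yo €9.51: toys and games → 3.75% → €0.36
Sleeping bag €79.15: sports equipment, under €110.00 → 0% → €0.00
Tennis racket €82.08: sports equipment, under €110.00 → 0% → €0.00
Jump rope €24.73: sports equipment, under €110.00 → 0% → €0.00
Pair of dumbbells (15 lb) €35.80: sports equipment, under €110.00 → 0% → €0.00
Canned tomatoes €2.06: groceries → 6.5% → €0.13
Ski goggles €139.04: sports equipment, €110.00 or more → 9% → €12.51
Dozen eggs €3.49: groceries → 6.5% → €0.23
Umbrella €30.44: everything else → 10% → €3.04
Subtotal = €406.30; tax = €16.27; total due = €422.57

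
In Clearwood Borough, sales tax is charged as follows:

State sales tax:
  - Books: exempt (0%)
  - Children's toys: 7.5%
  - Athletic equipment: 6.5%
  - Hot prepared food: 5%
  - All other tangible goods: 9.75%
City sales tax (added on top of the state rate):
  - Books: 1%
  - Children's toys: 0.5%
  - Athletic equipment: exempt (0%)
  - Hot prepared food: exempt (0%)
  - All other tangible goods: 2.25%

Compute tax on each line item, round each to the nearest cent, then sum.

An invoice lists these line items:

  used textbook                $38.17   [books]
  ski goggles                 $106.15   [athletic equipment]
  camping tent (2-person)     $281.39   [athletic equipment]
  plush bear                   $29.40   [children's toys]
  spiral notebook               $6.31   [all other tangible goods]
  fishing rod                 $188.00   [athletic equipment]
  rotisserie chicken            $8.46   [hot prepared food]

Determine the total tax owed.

$41.32

Used textbook $38.17: books → 0% + 1% city = 1% → $0.38
Ski goggles $106.15: athletic equipment → 6.5% + 0% city = 6.5% → $6.90
Camping tent (2-person) $281.39: athletic equipment → 6.5% + 0% city = 6.5% → $18.29
Plush bear $29.40: children's toys → 7.5% + 0.5% city = 8% → $2.35
Spiral notebook $6.31: all other tangible goods → 9.75% + 2.25% city = 12% → $0.76
Fishing rod $188.00: athletic equipment → 6.5% + 0% city = 6.5% → $12.22
Rotisserie chicken $8.46: hot prepared food → 5% + 0% city = 5% → $0.42
Total tax = $0.38 + $6.90 + $18.29 + $2.35 + $0.76 + $12.22 + $0.42 = $41.32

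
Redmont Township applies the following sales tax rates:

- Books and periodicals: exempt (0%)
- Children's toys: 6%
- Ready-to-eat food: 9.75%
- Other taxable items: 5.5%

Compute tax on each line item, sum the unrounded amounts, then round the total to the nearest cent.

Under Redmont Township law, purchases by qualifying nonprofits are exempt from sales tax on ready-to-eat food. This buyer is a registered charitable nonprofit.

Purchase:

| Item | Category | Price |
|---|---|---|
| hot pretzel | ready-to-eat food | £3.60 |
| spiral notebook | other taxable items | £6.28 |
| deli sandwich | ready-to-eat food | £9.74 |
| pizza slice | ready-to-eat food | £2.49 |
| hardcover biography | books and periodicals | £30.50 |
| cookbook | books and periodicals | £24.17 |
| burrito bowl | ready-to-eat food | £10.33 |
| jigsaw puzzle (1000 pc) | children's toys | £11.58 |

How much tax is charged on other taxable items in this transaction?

£0.35

Spiral notebook £6.28: other taxable items → 5.5% → £0.3454
Tax on other taxable items: unrounded sum = £0.3454 → £0.35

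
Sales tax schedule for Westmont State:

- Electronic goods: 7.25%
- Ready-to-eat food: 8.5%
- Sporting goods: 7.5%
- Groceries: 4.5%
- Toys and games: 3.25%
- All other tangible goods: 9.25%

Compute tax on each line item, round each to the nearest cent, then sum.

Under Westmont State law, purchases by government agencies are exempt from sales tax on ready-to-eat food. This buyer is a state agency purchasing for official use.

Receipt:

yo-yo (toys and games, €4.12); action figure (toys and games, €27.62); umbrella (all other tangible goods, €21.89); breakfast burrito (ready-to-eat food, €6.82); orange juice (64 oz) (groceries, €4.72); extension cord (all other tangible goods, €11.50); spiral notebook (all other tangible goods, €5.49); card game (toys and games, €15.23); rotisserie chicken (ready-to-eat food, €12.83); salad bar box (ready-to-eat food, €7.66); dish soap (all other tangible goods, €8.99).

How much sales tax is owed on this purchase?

Yo-yo €4.12: toys and games → 3.25% → €0.13
Action figure €27.62: toys and games → 3.25% → €0.90
Umbrella €21.89: all other tangible goods → 9.25% → €2.02
Breakfast burrito €6.82: ready-to-eat food, buyer-exempt → 0% → €0.00
Orange juice (64 oz) €4.72: groceries → 4.5% → €0.21
Extension cord €11.50: all other tangible goods → 9.25% → €1.06
Spiral notebook €5.49: all other tangible goods → 9.25% → €0.51
Card game €15.23: toys and games → 3.25% → €0.49
Rotisserie chicken €12.83: ready-to-eat food, buyer-exempt → 0% → €0.00
Salad bar box €7.66: ready-to-eat food, buyer-exempt → 0% → €0.00
Dish soap €8.99: all other tangible goods → 9.25% → €0.83
Total tax = €0.13 + €0.90 + €2.02 + €0.21 + €1.06 + €0.51 + €0.49 + €0.83 = €6.15

€6.15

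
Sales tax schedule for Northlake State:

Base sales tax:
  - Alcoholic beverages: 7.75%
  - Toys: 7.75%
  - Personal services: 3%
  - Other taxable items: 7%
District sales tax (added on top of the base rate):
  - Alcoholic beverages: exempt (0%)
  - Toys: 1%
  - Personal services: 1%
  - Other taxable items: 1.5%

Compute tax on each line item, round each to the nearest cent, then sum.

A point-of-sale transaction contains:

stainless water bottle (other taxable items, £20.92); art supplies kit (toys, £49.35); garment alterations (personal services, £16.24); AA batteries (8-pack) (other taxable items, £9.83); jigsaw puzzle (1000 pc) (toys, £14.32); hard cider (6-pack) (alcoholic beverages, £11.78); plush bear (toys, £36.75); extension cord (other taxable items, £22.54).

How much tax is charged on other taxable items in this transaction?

£4.54

Stainless water bottle £20.92: other taxable items → 7% + 1.5% district = 8.5% → £1.78
AA batteries (8-pack) £9.83: other taxable items → 7% + 1.5% district = 8.5% → £0.84
Extension cord £22.54: other taxable items → 7% + 1.5% district = 8.5% → £1.92
Tax on other taxable items = £1.78 + £0.84 + £1.92 = £4.54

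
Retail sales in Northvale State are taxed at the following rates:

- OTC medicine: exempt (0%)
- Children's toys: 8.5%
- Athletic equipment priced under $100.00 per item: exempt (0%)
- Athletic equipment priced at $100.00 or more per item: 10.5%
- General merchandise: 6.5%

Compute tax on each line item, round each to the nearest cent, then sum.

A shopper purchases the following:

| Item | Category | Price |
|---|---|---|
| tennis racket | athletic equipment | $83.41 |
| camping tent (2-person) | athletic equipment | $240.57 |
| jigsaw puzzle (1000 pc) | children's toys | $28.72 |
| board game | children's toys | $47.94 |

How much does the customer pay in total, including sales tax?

Tennis racket $83.41: athletic equipment, under $100.00 → 0% → $0.00
Camping tent (2-person) $240.57: athletic equipment, $100.00 or more → 10.5% → $25.26
Jigsaw puzzle (1000 pc) $28.72: children's toys → 8.5% → $2.44
Board game $47.94: children's toys → 8.5% → $4.07
Subtotal = $400.64; tax = $31.77; total due = $432.41

$432.41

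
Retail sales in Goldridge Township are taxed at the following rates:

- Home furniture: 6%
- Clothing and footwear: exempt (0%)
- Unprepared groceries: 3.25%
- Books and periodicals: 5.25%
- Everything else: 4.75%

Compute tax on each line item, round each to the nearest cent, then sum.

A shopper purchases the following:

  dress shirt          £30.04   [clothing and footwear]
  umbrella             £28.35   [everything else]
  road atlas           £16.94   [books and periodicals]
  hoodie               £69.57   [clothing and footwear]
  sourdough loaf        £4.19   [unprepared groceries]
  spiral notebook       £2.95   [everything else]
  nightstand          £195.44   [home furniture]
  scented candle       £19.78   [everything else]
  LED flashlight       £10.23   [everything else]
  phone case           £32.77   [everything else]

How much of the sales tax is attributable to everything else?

£4.48

Umbrella £28.35: everything else → 4.75% → £1.35
Spiral notebook £2.95: everything else → 4.75% → £0.14
Scented candle £19.78: everything else → 4.75% → £0.94
LED flashlight £10.23: everything else → 4.75% → £0.49
Phone case £32.77: everything else → 4.75% → £1.56
Tax on everything else = £1.35 + £0.14 + £0.94 + £0.49 + £1.56 = £4.48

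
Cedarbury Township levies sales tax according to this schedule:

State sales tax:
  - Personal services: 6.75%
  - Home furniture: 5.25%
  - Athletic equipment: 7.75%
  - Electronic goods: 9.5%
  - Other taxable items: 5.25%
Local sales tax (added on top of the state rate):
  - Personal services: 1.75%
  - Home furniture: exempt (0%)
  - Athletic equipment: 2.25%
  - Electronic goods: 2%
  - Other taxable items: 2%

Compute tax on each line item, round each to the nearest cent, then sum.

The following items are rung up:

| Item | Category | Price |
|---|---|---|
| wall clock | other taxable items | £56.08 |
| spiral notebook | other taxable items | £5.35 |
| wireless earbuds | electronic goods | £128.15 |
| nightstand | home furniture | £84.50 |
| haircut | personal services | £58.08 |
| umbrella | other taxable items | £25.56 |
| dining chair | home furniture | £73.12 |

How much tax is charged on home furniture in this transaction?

£8.28

Nightstand £84.50: home furniture → 5.25% + 0% local = 5.25% → £4.44
Dining chair £73.12: home furniture → 5.25% + 0% local = 5.25% → £3.84
Tax on home furniture = £4.44 + £3.84 = £8.28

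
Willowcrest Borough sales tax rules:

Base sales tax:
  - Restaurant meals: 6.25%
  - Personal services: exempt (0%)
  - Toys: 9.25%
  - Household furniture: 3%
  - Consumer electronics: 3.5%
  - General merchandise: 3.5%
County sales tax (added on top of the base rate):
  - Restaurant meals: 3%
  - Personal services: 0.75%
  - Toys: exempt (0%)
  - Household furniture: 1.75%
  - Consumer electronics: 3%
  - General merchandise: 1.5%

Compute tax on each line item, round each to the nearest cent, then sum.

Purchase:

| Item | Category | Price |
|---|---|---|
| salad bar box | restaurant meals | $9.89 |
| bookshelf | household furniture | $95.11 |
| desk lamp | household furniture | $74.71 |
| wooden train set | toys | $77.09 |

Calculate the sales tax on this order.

Salad bar box $9.89: restaurant meals → 6.25% + 3% county = 9.25% → $0.91
Bookshelf $95.11: household furniture → 3% + 1.75% county = 4.75% → $4.52
Desk lamp $74.71: household furniture → 3% + 1.75% county = 4.75% → $3.55
Wooden train set $77.09: toys → 9.25% + 0% county = 9.25% → $7.13
Total tax = $0.91 + $4.52 + $3.55 + $7.13 = $16.11

$16.11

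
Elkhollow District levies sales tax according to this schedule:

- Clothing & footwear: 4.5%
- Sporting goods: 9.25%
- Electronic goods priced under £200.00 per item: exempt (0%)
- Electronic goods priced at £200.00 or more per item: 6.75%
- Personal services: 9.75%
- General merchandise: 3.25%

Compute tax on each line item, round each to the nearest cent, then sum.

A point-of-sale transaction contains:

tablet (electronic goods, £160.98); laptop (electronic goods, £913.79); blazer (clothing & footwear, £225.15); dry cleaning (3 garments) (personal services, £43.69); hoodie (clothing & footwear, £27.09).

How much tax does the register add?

Tablet £160.98: electronic goods, under £200.00 → 0% → £0.00
Laptop £913.79: electronic goods, £200.00 or more → 6.75% → £61.68
Blazer £225.15: clothing & footwear → 4.5% → £10.13
Dry cleaning (3 garments) £43.69: personal services → 9.75% → £4.26
Hoodie £27.09: clothing & footwear → 4.5% → £1.22
Total tax = £61.68 + £10.13 + £4.26 + £1.22 = £77.29

£77.29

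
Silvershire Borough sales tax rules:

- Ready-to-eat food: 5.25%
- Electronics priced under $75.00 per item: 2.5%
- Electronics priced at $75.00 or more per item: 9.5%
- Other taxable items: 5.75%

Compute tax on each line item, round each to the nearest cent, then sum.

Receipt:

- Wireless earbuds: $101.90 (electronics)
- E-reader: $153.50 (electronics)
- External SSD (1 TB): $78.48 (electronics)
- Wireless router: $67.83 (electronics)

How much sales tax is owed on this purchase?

Wireless earbuds $101.90: electronics, $75.00 or more → 9.5% → $9.68
E-reader $153.50: electronics, $75.00 or more → 9.5% → $14.58
External SSD (1 TB) $78.48: electronics, $75.00 or more → 9.5% → $7.46
Wireless router $67.83: electronics, under $75.00 → 2.5% → $1.70
Total tax = $9.68 + $14.58 + $7.46 + $1.70 = $33.42

$33.42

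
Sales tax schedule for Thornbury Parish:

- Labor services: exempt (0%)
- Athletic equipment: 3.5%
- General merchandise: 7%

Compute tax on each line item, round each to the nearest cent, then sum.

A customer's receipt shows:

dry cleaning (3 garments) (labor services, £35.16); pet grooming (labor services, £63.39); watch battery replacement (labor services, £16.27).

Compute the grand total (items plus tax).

Dry cleaning (3 garments) £35.16: labor services → 0% → £0.00
Pet grooming £63.39: labor services → 0% → £0.00
Watch battery replacement £16.27: labor services → 0% → £0.00
Subtotal = £114.82; tax = £0.00; total due = £114.82

£114.82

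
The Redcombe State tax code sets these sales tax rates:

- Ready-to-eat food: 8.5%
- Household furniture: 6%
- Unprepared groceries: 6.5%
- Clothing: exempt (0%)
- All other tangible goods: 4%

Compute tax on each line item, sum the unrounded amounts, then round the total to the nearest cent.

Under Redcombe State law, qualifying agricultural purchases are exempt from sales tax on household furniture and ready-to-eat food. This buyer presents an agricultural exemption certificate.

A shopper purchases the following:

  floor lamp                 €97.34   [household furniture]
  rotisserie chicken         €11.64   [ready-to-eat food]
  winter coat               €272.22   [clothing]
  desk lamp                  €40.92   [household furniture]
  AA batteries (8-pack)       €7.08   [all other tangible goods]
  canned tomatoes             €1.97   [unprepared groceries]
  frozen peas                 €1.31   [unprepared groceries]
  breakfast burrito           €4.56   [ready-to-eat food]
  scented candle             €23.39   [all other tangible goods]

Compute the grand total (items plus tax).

€461.86

Floor lamp €97.34: household furniture, buyer-exempt → 0% → €0.00
Rotisserie chicken €11.64: ready-to-eat food, buyer-exempt → 0% → €0.00
Winter coat €272.22: clothing → 0% → €0.00
Desk lamp €40.92: household furniture, buyer-exempt → 0% → €0.00
AA batteries (8-pack) €7.08: all other tangible goods → 4% → €0.2832
Canned tomatoes €1.97: unprepared groceries → 6.5% → €0.12805
Frozen peas €1.31: unprepared groceries → 6.5% → €0.08515
Breakfast burrito €4.56: ready-to-eat food, buyer-exempt → 0% → €0.00
Scented candle €23.39: all other tangible goods → 4% → €0.9356
Subtotal = €460.43; unrounded tax = €1.432 → €1.43; total due = €461.86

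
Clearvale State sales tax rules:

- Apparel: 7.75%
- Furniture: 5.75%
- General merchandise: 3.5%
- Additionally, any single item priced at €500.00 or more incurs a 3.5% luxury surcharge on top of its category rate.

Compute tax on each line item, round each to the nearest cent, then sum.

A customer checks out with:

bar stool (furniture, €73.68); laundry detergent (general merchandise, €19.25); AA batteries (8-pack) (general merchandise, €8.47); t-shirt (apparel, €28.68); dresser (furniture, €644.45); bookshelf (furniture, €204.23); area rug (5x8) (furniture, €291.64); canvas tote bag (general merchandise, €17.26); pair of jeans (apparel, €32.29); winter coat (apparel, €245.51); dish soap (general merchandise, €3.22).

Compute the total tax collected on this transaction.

€117.79

Bar stool €73.68: furniture → 5.75% → €4.24
Laundry detergent €19.25: general merchandise → 3.5% → €0.67
AA batteries (8-pack) €8.47: general merchandise → 3.5% → €0.30
T-shirt €28.68: apparel → 7.75% → €2.22
Dresser €644.45: furniture → 5.75% + 3.5% surcharge = 9.25% → €59.61
Bookshelf €204.23: furniture → 5.75% → €11.74
Area rug (5x8) €291.64: furniture → 5.75% → €16.77
Canvas tote bag €17.26: general merchandise → 3.5% → €0.60
Pair of jeans €32.29: apparel → 7.75% → €2.50
Winter coat €245.51: apparel → 7.75% → €19.03
Dish soap €3.22: general merchandise → 3.5% → €0.11
Total tax = €4.24 + €0.67 + €0.30 + €2.22 + €59.61 + €11.74 + €16.77 + €0.60 + €2.50 + €19.03 + €0.11 = €117.79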